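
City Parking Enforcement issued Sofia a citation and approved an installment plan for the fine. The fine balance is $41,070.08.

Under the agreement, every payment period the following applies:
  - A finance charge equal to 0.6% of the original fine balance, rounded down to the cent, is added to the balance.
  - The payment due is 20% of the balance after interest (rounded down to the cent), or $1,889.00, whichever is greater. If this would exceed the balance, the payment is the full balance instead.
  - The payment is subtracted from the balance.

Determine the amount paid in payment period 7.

$2,348.00

Payment period 1: $41,070.08 +$246.42 interest = $41,316.50; pay $8,263.30 → $33,053.20
Payment period 2: $33,053.20 +$246.42 interest = $33,299.62; pay $6,659.92 → $26,639.70
Payment period 3: $26,639.70 +$246.42 interest = $26,886.12; pay $5,377.22 → $21,508.90
Payment period 4: $21,508.90 +$246.42 interest = $21,755.32; pay $4,351.06 → $17,404.26
Payment period 5: $17,404.26 +$246.42 interest = $17,650.68; pay $3,530.13 → $14,120.55
Payment period 6: $14,120.55 +$246.42 interest = $14,366.97; pay $2,873.39 → $11,493.58
Payment period 7: $11,493.58 +$246.42 interest = $11,740.00; pay $2,348.00 → $9,392.00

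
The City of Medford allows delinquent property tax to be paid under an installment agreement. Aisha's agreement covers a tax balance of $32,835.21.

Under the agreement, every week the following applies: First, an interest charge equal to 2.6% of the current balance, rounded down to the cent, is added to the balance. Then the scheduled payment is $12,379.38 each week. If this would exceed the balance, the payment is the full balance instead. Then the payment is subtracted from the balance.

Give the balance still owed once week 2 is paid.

Week 1: opening $32,835.21; interest $853.71 → $33,688.92; payment $12,379.38; balance $21,309.54
Week 2: opening $21,309.54; interest $554.04 → $21,863.58; payment $12,379.38; balance $9,484.20

$9,484.20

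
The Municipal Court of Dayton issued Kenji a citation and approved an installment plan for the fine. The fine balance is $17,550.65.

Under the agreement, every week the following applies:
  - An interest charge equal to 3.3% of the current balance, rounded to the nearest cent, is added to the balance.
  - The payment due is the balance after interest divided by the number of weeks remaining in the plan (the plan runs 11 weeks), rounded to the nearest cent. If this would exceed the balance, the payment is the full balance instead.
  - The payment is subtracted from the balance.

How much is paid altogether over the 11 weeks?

Week 1: opening $17,550.65; interest $579.17 → $18,129.82; payment $1,648.17; balance $16,481.65
Week 2: opening $16,481.65; interest $543.89 → $17,025.54; payment $1,702.55; balance $15,322.99
Week 3: opening $15,322.99; interest $505.66 → $15,828.65; payment $1,758.74; balance $14,069.91
Week 4: opening $14,069.91; interest $464.31 → $14,534.22; payment $1,816.78; balance $12,717.44
Week 5: opening $12,717.44; interest $419.68 → $13,137.12; payment $1,876.73; balance $11,260.39
Week 6: opening $11,260.39; interest $371.59 → $11,631.98; payment $1,938.66; balance $9,693.32
Week 7: opening $9,693.32; interest $319.88 → $10,013.20; payment $2,002.64; balance $8,010.56
Week 8: opening $8,010.56; interest $264.35 → $8,274.91; payment $2,068.73; balance $6,206.18
Week 9: opening $6,206.18; interest $204.80 → $6,410.98; payment $2,136.99; balance $4,273.99
Week 10: opening $4,273.99; interest $141.04 → $4,415.03; payment $2,207.52; balance $2,207.51
Week 11: opening $2,207.51; interest $72.85 → $2,280.36; payment $2,280.36; balance $0.00
Total paid: $21,437.87

$21,437.87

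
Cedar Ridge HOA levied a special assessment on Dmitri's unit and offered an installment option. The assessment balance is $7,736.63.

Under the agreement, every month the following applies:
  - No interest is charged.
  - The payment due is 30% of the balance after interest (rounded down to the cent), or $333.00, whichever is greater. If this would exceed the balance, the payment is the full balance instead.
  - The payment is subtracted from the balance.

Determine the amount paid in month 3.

$1,137.28

Month 1: $7,736.63 − $2,320.98 → $5,415.65
Month 2: $5,415.65 − $1,624.69 → $3,790.96
Month 3: $3,790.96 − $1,137.28 → $2,653.68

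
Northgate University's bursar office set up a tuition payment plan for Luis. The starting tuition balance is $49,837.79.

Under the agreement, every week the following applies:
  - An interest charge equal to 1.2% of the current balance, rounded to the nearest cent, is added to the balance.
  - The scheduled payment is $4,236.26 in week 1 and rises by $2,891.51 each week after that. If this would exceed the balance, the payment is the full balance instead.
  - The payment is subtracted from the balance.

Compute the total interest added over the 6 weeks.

Week 1: $49,837.79 +$598.05 interest = $50,435.84; pay $4,236.26 → $46,199.58
Week 2: $46,199.58 +$554.39 interest = $46,753.97; pay $7,127.77 → $39,626.20
Week 3: $39,626.20 +$475.51 interest = $40,101.71; pay $10,019.28 → $30,082.43
Week 4: $30,082.43 +$360.99 interest = $30,443.42; pay $12,910.79 → $17,532.63
Week 5: $17,532.63 +$210.39 interest = $17,743.02; pay $15,802.30 → $1,940.72
Week 6: $1,940.72 +$23.29 interest = $1,964.01; pay $1,964.01 → $0.00
Total interest: $598.05 + $554.39 + $475.51 + $360.99 + $210.39 + $23.29 = $2,222.62

$2,222.62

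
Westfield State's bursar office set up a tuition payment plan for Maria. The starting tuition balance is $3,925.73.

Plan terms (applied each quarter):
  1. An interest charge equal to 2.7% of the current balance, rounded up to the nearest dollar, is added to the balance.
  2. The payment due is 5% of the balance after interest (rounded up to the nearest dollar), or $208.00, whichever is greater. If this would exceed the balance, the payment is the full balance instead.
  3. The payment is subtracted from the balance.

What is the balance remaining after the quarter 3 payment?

Quarter 1: $3,925.73 +$106.00 interest = $4,031.73; pay $208.00 → $3,823.73
Quarter 2: $3,823.73 +$104.00 interest = $3,927.73; pay $208.00 → $3,719.73
Quarter 3: $3,719.73 +$101.00 interest = $3,820.73; pay $208.00 → $3,612.73

$3,612.73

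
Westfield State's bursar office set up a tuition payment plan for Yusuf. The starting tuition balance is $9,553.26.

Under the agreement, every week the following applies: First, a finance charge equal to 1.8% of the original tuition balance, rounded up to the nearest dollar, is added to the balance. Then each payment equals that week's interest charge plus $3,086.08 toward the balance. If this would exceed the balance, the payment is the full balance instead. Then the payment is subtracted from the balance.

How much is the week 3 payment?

$3,258.08

# | Opening | Interest | Payment | End bal
1 | $9,553.26 | $172.00 | $3,258.08 | $6,467.18
2 | $6,467.18 | $172.00 | $3,258.08 | $3,381.10
3 | $3,381.10 | $172.00 | $3,258.08 | $295.02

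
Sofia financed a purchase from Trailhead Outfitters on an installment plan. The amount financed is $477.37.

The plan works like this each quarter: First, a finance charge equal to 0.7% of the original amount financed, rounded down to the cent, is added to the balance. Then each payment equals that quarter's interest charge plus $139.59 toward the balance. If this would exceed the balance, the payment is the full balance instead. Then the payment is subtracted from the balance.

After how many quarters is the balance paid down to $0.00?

4

Quarter 1: opening $477.37; interest $3.34 → $480.71; payment $142.93; balance $337.78
Quarter 2: opening $337.78; interest $3.34 → $341.12; payment $142.93; balance $198.19
Quarter 3: opening $198.19; interest $3.34 → $201.53; payment $142.93; balance $58.60
Quarter 4: opening $58.60; interest $3.34 → $61.94; payment $61.94; balance $0.00
Balance reaches $0.00 in quarter 4.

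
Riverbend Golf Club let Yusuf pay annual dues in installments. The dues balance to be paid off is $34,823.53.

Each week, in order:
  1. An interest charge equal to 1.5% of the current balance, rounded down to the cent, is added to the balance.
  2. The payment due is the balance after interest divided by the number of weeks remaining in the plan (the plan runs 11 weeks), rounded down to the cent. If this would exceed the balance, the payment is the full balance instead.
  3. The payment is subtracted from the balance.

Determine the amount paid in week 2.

$3,261.46

Week 1: opening $34,823.53; interest $522.35 → $35,345.88; payment $3,213.26; balance $32,132.62
Week 2: opening $32,132.62; interest $481.98 → $32,614.60; payment $3,261.46; balance $29,353.14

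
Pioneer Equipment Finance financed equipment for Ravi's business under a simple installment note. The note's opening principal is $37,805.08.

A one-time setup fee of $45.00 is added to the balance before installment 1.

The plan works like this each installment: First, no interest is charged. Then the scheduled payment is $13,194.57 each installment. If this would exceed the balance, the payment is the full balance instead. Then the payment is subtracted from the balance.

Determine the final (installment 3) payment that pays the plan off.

# | Opening | Payment | End bal
1 | $37,850.08 | $13,194.57 | $24,655.51
2 | $24,655.51 | $13,194.57 | $11,460.94
3 | $11,460.94 | $11,460.94 | $0.00

$11,460.94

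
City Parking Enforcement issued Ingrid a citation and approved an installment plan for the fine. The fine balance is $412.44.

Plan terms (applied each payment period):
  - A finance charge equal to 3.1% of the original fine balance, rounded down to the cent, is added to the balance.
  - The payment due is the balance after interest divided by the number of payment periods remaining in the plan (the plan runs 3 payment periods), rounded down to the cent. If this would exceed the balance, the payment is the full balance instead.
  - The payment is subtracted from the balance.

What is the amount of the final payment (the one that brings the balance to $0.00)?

$160.91

Payment period 1: $412.44 +$12.78 interest = $425.22; pay $141.74 → $283.48
Payment period 2: $283.48 +$12.78 interest = $296.26; pay $148.13 → $148.13
Payment period 3: $148.13 +$12.78 interest = $160.91; pay $160.91 → $0.00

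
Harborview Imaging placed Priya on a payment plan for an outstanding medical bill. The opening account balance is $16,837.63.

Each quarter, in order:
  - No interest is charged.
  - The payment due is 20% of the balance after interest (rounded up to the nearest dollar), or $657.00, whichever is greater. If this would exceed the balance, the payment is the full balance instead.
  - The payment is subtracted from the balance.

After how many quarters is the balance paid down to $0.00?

13

Quarter 1: opening $16,837.63; payment $3,368.00; balance $13,469.63
Quarter 2: opening $13,469.63; payment $2,694.00; balance $10,775.63
Quarter 3: opening $10,775.63; payment $2,156.00; balance $8,619.63
Quarter 4: opening $8,619.63; payment $1,724.00; balance $6,895.63
Quarter 5: opening $6,895.63; payment $1,380.00; balance $5,515.63
Quarter 6: opening $5,515.63; payment $1,104.00; balance $4,411.63
Quarter 7: opening $4,411.63; payment $883.00; balance $3,528.63
Quarter 8: opening $3,528.63; payment $706.00; balance $2,822.63
Quarter 9: opening $2,822.63; payment $657.00; balance $2,165.63
Quarter 10: opening $2,165.63; payment $657.00; balance $1,508.63
Quarter 11: opening $1,508.63; payment $657.00; balance $851.63
Quarter 12: opening $851.63; payment $657.00; balance $194.63
Quarter 13: opening $194.63; payment $194.63; balance $0.00
Balance reaches $0.00 in quarter 13.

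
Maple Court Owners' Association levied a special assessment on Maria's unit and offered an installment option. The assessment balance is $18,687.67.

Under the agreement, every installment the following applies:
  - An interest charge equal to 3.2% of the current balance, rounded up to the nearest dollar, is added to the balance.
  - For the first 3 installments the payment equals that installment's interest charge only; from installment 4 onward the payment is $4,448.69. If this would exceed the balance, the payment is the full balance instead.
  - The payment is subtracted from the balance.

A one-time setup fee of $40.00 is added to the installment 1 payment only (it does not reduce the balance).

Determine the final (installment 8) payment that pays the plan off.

$2,613.91

Installment 1: opening $18,687.67; interest $599.00 → $19,286.67; payment $599.00 (+ $40.00 fee); balance $18,687.67
Installment 2: opening $18,687.67; interest $599.00 → $19,286.67; payment $599.00; balance $18,687.67
Installment 3: opening $18,687.67; interest $599.00 → $19,286.67; payment $599.00; balance $18,687.67
Installment 4: opening $18,687.67; interest $599.00 → $19,286.67; payment $4,448.69; balance $14,837.98
Installment 5: opening $14,837.98; interest $475.00 → $15,312.98; payment $4,448.69; balance $10,864.29
Installment 6: opening $10,864.29; interest $348.00 → $11,212.29; payment $4,448.69; balance $6,763.60
Installment 7: opening $6,763.60; interest $217.00 → $6,980.60; payment $4,448.69; balance $2,531.91
Installment 8: opening $2,531.91; interest $82.00 → $2,613.91; payment $2,613.91; balance $0.00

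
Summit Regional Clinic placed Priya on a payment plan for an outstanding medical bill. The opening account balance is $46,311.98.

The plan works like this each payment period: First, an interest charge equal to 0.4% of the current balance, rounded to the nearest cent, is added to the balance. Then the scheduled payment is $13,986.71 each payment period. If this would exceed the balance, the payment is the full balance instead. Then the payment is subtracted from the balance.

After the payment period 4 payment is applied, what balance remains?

$0.00

Payment period 1: opening $46,311.98; interest $185.25 → $46,497.23; payment $13,986.71; balance $32,510.52
Payment period 2: opening $32,510.52; interest $130.04 → $32,640.56; payment $13,986.71; balance $18,653.85
Payment period 3: opening $18,653.85; interest $74.62 → $18,728.47; payment $13,986.71; balance $4,741.76
Payment period 4: opening $4,741.76; interest $18.97 → $4,760.73; payment $4,760.73; balance $0.00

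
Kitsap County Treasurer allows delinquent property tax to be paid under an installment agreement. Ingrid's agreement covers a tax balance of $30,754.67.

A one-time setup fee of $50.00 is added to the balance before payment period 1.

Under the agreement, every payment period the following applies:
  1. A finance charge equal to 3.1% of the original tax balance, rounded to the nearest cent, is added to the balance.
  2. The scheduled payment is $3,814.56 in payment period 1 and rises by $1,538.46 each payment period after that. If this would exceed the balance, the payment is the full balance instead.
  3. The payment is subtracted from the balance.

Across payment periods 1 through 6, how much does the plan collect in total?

Payment period 1: opening $30,804.67; interest $953.39 → $31,758.06; payment $3,814.56; balance $27,943.50
Payment period 2: opening $27,943.50; interest $953.39 → $28,896.89; payment $5,353.02; balance $23,543.87
Payment period 3: opening $23,543.87; interest $953.39 → $24,497.26; payment $6,891.48; balance $17,605.78
Payment period 4: opening $17,605.78; interest $953.39 → $18,559.17; payment $8,429.94; balance $10,129.23
Payment period 5: opening $10,129.23; interest $953.39 → $11,082.62; payment $9,968.40; balance $1,114.22
Payment period 6: opening $1,114.22; interest $953.39 → $2,067.61; payment $2,067.61; balance $0.00
Total paid: $36,525.01

$36,525.01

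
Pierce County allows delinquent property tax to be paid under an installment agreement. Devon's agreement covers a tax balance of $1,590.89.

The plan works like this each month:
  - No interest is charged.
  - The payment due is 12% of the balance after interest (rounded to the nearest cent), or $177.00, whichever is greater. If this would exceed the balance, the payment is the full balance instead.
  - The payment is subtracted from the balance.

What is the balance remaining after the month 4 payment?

$868.98

Month 1: $1,590.89 − $190.91 → $1,399.98
Month 2: $1,399.98 − $177.00 → $1,222.98
Month 3: $1,222.98 − $177.00 → $1,045.98
Month 4: $1,045.98 − $177.00 → $868.98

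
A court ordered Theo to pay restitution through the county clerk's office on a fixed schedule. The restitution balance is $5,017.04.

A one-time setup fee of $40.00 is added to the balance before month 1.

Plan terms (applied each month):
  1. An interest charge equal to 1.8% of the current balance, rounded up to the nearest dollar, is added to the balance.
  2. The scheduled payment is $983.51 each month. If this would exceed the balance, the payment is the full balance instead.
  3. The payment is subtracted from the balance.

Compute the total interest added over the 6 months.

$302.00

Month 1: opening $5,057.04; interest $92.00 → $5,149.04; payment $983.51; balance $4,165.53
Month 2: opening $4,165.53; interest $75.00 → $4,240.53; payment $983.51; balance $3,257.02
Month 3: opening $3,257.02; interest $59.00 → $3,316.02; payment $983.51; balance $2,332.51
Month 4: opening $2,332.51; interest $42.00 → $2,374.51; payment $983.51; balance $1,391.00
Month 5: opening $1,391.00; interest $26.00 → $1,417.00; payment $983.51; balance $433.49
Month 6: opening $433.49; interest $8.00 → $441.49; payment $441.49; balance $0.00
Total interest: $92.00 + $75.00 + $59.00 + $42.00 + $26.00 + $8.00 = $302.00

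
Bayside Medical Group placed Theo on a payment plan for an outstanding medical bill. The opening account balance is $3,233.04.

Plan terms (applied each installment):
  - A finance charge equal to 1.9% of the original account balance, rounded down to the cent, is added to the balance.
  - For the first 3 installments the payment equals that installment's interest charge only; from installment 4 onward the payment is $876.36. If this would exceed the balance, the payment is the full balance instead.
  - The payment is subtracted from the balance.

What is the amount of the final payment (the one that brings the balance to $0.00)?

# | Opening | Interest | Payment | End bal
1 | $3,233.04 | $61.42 | $61.42 | $3,233.04
2 | $3,233.04 | $61.42 | $61.42 | $3,233.04
3 | $3,233.04 | $61.42 | $61.42 | $3,233.04
4 | $3,233.04 | $61.42 | $876.36 | $2,418.10
5 | $2,418.10 | $61.42 | $876.36 | $1,603.16
6 | $1,603.16 | $61.42 | $876.36 | $788.22
7 | $788.22 | $61.42 | $849.64 | $0.00

$849.64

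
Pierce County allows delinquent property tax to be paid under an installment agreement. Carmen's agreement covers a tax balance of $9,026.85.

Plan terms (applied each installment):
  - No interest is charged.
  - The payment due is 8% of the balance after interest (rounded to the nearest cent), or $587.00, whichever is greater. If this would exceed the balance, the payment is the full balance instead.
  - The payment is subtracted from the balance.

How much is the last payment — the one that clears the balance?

$572.09

Installment 1: opening $9,026.85; payment $722.15; balance $8,304.70
Installment 2: opening $8,304.70; payment $664.38; balance $7,640.32
Installment 3: opening $7,640.32; payment $611.23; balance $7,029.09
Installment 4: opening $7,029.09; payment $587.00; balance $6,442.09
Installment 5: opening $6,442.09; payment $587.00; balance $5,855.09
Installment 6: opening $5,855.09; payment $587.00; balance $5,268.09
Installment 7: opening $5,268.09; payment $587.00; balance $4,681.09
Installment 8: opening $4,681.09; payment $587.00; balance $4,094.09
Installment 9: opening $4,094.09; payment $587.00; balance $3,507.09
Installment 10: opening $3,507.09; payment $587.00; balance $2,920.09
Installment 11: opening $2,920.09; payment $587.00; balance $2,333.09
Installment 12: opening $2,333.09; payment $587.00; balance $1,746.09
Installment 13: opening $1,746.09; payment $587.00; balance $1,159.09
Installment 14: opening $1,159.09; payment $587.00; balance $572.09
Installment 15: opening $572.09; payment $572.09; balance $0.00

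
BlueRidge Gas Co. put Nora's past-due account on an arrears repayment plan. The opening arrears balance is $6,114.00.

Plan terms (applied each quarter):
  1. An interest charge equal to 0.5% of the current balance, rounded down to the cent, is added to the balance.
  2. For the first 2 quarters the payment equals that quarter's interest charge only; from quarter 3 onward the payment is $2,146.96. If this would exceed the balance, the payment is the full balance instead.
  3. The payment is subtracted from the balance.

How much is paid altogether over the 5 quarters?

$6,235.04

Quarter 1: opening $6,114.00; interest $30.57 → $6,144.57; payment $30.57; balance $6,114.00
Quarter 2: opening $6,114.00; interest $30.57 → $6,144.57; payment $30.57; balance $6,114.00
Quarter 3: opening $6,114.00; interest $30.57 → $6,144.57; payment $2,146.96; balance $3,997.61
Quarter 4: opening $3,997.61; interest $19.98 → $4,017.59; payment $2,146.96; balance $1,870.63
Quarter 5: opening $1,870.63; interest $9.35 → $1,879.98; payment $1,879.98; balance $0.00
Total paid: $6,235.04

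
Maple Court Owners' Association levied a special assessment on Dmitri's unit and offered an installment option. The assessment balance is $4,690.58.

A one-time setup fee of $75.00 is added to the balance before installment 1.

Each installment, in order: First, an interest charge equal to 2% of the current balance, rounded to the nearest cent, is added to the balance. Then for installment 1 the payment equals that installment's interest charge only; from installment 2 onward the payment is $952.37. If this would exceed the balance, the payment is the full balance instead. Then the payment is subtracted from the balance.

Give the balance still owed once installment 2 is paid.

# | Opening | Interest | Payment | End bal
1 | $4,765.58 | $95.31 | $95.31 | $4,765.58
2 | $4,765.58 | $95.31 | $952.37 | $3,908.52

$3,908.52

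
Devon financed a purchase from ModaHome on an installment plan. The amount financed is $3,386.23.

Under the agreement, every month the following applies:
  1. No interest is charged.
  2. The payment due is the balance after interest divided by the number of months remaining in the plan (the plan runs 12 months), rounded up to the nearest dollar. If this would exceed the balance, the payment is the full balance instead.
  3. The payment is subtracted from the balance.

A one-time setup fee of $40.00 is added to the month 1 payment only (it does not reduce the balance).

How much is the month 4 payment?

$282.00

# | Opening | Payment | Fee | End bal
1 | $3,386.23 | $283.00 | $40.00 | $3,103.23
2 | $3,103.23 | $283.00 | — | $2,820.23
3 | $2,820.23 | $283.00 | — | $2,537.23
4 | $2,537.23 | $282.00 | — | $2,255.23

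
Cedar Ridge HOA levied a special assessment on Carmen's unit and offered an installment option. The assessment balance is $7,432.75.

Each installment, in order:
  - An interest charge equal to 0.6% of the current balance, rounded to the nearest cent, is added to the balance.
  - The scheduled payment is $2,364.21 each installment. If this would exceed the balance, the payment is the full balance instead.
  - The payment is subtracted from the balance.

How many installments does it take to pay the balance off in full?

4

# | Opening | Interest | Payment | End bal
1 | $7,432.75 | $44.60 | $2,364.21 | $5,113.14
2 | $5,113.14 | $30.68 | $2,364.21 | $2,779.61
3 | $2,779.61 | $16.68 | $2,364.21 | $432.08
4 | $432.08 | $2.59 | $434.67 | $0.00
Balance reaches $0.00 in installment 4.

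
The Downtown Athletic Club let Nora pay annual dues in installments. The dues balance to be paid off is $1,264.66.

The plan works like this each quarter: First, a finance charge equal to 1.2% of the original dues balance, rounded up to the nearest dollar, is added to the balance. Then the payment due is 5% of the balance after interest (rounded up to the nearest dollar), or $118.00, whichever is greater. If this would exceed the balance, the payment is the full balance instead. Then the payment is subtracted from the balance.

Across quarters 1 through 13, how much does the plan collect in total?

$1,472.66

# | Opening | Interest | Payment | End bal
1 | $1,264.66 | $16.00 | $118.00 | $1,162.66
2 | $1,162.66 | $16.00 | $118.00 | $1,060.66
3 | $1,060.66 | $16.00 | $118.00 | $958.66
4 | $958.66 | $16.00 | $118.00 | $856.66
5 | $856.66 | $16.00 | $118.00 | $754.66
6 | $754.66 | $16.00 | $118.00 | $652.66
7 | $652.66 | $16.00 | $118.00 | $550.66
8 | $550.66 | $16.00 | $118.00 | $448.66
9 | $448.66 | $16.00 | $118.00 | $346.66
10 | $346.66 | $16.00 | $118.00 | $244.66
11 | $244.66 | $16.00 | $118.00 | $142.66
12 | $142.66 | $16.00 | $118.00 | $40.66
13 | $40.66 | $16.00 | $56.66 | $0.00
Total paid: $1,472.66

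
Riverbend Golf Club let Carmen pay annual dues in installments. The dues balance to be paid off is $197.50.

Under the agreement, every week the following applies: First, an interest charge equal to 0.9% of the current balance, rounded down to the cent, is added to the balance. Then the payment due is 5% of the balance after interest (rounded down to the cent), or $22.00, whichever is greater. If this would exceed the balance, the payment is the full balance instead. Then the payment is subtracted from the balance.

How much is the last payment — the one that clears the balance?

$8.83

Week 1: opening $197.50; interest $1.77 → $199.27; payment $22.00; balance $177.27
Week 2: opening $177.27; interest $1.59 → $178.86; payment $22.00; balance $156.86
Week 3: opening $156.86; interest $1.41 → $158.27; payment $22.00; balance $136.27
Week 4: opening $136.27; interest $1.22 → $137.49; payment $22.00; balance $115.49
Week 5: opening $115.49; interest $1.03 → $116.52; payment $22.00; balance $94.52
Week 6: opening $94.52; interest $0.85 → $95.37; payment $22.00; balance $73.37
Week 7: opening $73.37; interest $0.66 → $74.03; payment $22.00; balance $52.03
Week 8: opening $52.03; interest $0.46 → $52.49; payment $22.00; balance $30.49
Week 9: opening $30.49; interest $0.27 → $30.76; payment $22.00; balance $8.76
Week 10: opening $8.76; interest $0.07 → $8.83; payment $8.83; balance $0.00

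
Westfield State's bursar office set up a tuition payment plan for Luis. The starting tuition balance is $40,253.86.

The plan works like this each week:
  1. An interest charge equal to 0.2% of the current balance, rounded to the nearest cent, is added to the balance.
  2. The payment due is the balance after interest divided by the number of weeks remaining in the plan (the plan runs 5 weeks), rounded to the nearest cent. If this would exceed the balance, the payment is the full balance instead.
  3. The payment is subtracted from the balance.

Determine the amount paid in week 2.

Week 1: $40,253.86 +$80.51 interest = $40,334.37; pay $8,066.87 → $32,267.50
Week 2: $32,267.50 +$64.54 interest = $32,332.04; pay $8,083.01 → $24,249.03

$8,083.01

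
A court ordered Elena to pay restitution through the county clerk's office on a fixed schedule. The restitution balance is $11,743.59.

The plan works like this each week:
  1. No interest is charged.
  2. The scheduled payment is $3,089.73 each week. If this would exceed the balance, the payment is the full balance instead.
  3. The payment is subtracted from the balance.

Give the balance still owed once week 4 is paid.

$0.00

# | Opening | Payment | End bal
1 | $11,743.59 | $3,089.73 | $8,653.86
2 | $8,653.86 | $3,089.73 | $5,564.13
3 | $5,564.13 | $3,089.73 | $2,474.40
4 | $2,474.40 | $2,474.40 | $0.00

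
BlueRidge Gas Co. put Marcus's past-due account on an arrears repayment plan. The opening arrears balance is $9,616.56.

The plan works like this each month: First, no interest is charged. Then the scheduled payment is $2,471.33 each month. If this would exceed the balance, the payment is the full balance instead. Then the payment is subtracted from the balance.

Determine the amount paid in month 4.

Month 1: opening $9,616.56; payment $2,471.33; balance $7,145.23
Month 2: opening $7,145.23; payment $2,471.33; balance $4,673.90
Month 3: opening $4,673.90; payment $2,471.33; balance $2,202.57
Month 4: opening $2,202.57; payment $2,202.57; balance $0.00

$2,202.57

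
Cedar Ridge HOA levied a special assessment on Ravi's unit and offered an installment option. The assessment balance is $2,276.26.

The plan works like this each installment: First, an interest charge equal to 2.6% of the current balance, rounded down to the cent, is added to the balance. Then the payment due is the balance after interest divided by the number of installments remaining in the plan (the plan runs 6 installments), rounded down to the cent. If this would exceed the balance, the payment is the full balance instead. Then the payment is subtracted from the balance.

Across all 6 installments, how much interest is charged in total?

Installment 1: $2,276.26 +$59.18 interest = $2,335.44; pay $389.24 → $1,946.20
Installment 2: $1,946.20 +$50.60 interest = $1,996.80; pay $399.36 → $1,597.44
Installment 3: $1,597.44 +$41.53 interest = $1,638.97; pay $409.74 → $1,229.23
Installment 4: $1,229.23 +$31.95 interest = $1,261.18; pay $420.39 → $840.79
Installment 5: $840.79 +$21.86 interest = $862.65; pay $431.32 → $431.33
Installment 6: $431.33 +$11.21 interest = $442.54; pay $442.54 → $0.00
Total interest: $59.18 + $50.60 + $41.53 + $31.95 + $21.86 + $11.21 = $216.33

$216.33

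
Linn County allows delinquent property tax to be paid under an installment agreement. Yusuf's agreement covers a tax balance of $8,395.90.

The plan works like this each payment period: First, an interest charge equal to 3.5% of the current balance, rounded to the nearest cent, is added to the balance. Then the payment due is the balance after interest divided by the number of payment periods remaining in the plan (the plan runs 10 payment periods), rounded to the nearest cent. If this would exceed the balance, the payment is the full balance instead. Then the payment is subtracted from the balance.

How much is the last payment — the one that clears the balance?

$1,184.32

Payment period 1: opening $8,395.90; interest $293.86 → $8,689.76; payment $868.98; balance $7,820.78
Payment period 2: opening $7,820.78; interest $273.73 → $8,094.51; payment $899.39; balance $7,195.12
Payment period 3: opening $7,195.12; interest $251.83 → $7,446.95; payment $930.87; balance $6,516.08
Payment period 4: opening $6,516.08; interest $228.06 → $6,744.14; payment $963.45; balance $5,780.69
Payment period 5: opening $5,780.69; interest $202.32 → $5,983.01; payment $997.17; balance $4,985.84
Payment period 6: opening $4,985.84; interest $174.50 → $5,160.34; payment $1,032.07; balance $4,128.27
Payment period 7: opening $4,128.27; interest $144.49 → $4,272.76; payment $1,068.19; balance $3,204.57
Payment period 8: opening $3,204.57; interest $112.16 → $3,316.73; payment $1,105.58; balance $2,211.15
Payment period 9: opening $2,211.15; interest $77.39 → $2,288.54; payment $1,144.27; balance $1,144.27
Payment period 10: opening $1,144.27; interest $40.05 → $1,184.32; payment $1,184.32; balance $0.00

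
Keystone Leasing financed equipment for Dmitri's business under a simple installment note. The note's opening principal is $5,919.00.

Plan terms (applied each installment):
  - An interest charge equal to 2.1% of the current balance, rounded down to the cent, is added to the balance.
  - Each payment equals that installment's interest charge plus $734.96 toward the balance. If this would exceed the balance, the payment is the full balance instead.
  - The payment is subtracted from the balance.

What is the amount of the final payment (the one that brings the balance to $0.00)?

Installment 1: opening $5,919.00; interest $124.29 → $6,043.29; payment $859.25; balance $5,184.04
Installment 2: opening $5,184.04; interest $108.86 → $5,292.90; payment $843.82; balance $4,449.08
Installment 3: opening $4,449.08; interest $93.43 → $4,542.51; payment $828.39; balance $3,714.12
Installment 4: opening $3,714.12; interest $77.99 → $3,792.11; payment $812.95; balance $2,979.16
Installment 5: opening $2,979.16; interest $62.56 → $3,041.72; payment $797.52; balance $2,244.20
Installment 6: opening $2,244.20; interest $47.12 → $2,291.32; payment $782.08; balance $1,509.24
Installment 7: opening $1,509.24; interest $31.69 → $1,540.93; payment $766.65; balance $774.28
Installment 8: opening $774.28; interest $16.25 → $790.53; payment $751.21; balance $39.32
Installment 9: opening $39.32; interest $0.82 → $40.14; payment $40.14; balance $0.00

$40.14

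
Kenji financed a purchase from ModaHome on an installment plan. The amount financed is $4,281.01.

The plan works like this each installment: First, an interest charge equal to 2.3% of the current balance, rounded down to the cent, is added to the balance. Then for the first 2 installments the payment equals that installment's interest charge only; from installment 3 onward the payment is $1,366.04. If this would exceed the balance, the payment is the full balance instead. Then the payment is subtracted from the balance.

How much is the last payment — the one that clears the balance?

Installment 1: opening $4,281.01; interest $98.46 → $4,379.47; payment $98.46; balance $4,281.01
Installment 2: opening $4,281.01; interest $98.46 → $4,379.47; payment $98.46; balance $4,281.01
Installment 3: opening $4,281.01; interest $98.46 → $4,379.47; payment $1,366.04; balance $3,013.43
Installment 4: opening $3,013.43; interest $69.30 → $3,082.73; payment $1,366.04; balance $1,716.69
Installment 5: opening $1,716.69; interest $39.48 → $1,756.17; payment $1,366.04; balance $390.13
Installment 6: opening $390.13; interest $8.97 → $399.10; payment $399.10; balance $0.00

$399.10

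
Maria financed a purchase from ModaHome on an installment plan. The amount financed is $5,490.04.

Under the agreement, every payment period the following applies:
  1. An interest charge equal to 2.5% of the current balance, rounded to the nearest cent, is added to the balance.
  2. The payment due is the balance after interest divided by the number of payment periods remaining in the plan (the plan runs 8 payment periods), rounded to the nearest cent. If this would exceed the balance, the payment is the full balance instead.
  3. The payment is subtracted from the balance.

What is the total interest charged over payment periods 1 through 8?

$655.04

Payment period 1: $5,490.04 +$137.25 interest = $5,627.29; pay $703.41 → $4,923.88
Payment period 2: $4,923.88 +$123.10 interest = $5,046.98; pay $721.00 → $4,325.98
Payment period 3: $4,325.98 +$108.15 interest = $4,434.13; pay $739.02 → $3,695.11
Payment period 4: $3,695.11 +$92.38 interest = $3,787.49; pay $757.50 → $3,029.99
Payment period 5: $3,029.99 +$75.75 interest = $3,105.74; pay $776.44 → $2,329.30
Payment period 6: $2,329.30 +$58.23 interest = $2,387.53; pay $795.84 → $1,591.69
Payment period 7: $1,591.69 +$39.79 interest = $1,631.48; pay $815.74 → $815.74
Payment period 8: $815.74 +$20.39 interest = $836.13; pay $836.13 → $0.00
Total interest: $137.25 + $123.10 + $108.15 + $92.38 + $75.75 + $58.23 + $39.79 + $20.39 = $655.04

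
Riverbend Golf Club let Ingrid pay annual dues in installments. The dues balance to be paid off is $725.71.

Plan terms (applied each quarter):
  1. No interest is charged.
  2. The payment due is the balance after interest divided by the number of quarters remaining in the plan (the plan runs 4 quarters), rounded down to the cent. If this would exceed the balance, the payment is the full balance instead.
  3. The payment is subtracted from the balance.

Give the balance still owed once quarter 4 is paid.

$0.00

Quarter 1: opening $725.71; payment $181.42; balance $544.29
Quarter 2: opening $544.29; payment $181.43; balance $362.86
Quarter 3: opening $362.86; payment $181.43; balance $181.43
Quarter 4: opening $181.43; payment $181.43; balance $0.00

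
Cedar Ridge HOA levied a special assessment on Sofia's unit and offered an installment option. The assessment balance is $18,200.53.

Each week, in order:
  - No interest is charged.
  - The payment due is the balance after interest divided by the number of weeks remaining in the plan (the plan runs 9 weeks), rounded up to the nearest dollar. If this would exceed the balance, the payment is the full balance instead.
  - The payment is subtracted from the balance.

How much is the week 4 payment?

# | Opening | Payment | End bal
1 | $18,200.53 | $2,023.00 | $16,177.53
2 | $16,177.53 | $2,023.00 | $14,154.53
3 | $14,154.53 | $2,023.00 | $12,131.53
4 | $12,131.53 | $2,022.00 | $10,109.53

$2,022.00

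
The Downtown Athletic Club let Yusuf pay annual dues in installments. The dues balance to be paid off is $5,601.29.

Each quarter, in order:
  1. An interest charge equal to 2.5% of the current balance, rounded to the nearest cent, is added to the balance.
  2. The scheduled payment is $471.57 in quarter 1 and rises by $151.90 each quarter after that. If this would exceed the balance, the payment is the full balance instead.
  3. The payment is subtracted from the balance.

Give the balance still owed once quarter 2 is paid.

Quarter 1: opening $5,601.29; interest $140.03 → $5,741.32; payment $471.57; balance $5,269.75
Quarter 2: opening $5,269.75; interest $131.74 → $5,401.49; payment $623.47; balance $4,778.02

$4,778.02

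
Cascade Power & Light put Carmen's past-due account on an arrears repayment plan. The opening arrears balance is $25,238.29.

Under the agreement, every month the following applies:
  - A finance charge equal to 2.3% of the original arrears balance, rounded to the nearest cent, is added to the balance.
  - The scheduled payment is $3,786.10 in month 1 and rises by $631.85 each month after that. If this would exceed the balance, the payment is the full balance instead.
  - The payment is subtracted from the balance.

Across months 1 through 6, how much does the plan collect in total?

Month 1: opening $25,238.29; interest $580.48 → $25,818.77; payment $3,786.10; balance $22,032.67
Month 2: opening $22,032.67; interest $580.48 → $22,613.15; payment $4,417.95; balance $18,195.20
Month 3: opening $18,195.20; interest $580.48 → $18,775.68; payment $5,049.80; balance $13,725.88
Month 4: opening $13,725.88; interest $580.48 → $14,306.36; payment $5,681.65; balance $8,624.71
Month 5: opening $8,624.71; interest $580.48 → $9,205.19; payment $6,313.50; balance $2,891.69
Month 6: opening $2,891.69; interest $580.48 → $3,472.17; payment $3,472.17; balance $0.00
Total paid: $28,721.17

$28,721.17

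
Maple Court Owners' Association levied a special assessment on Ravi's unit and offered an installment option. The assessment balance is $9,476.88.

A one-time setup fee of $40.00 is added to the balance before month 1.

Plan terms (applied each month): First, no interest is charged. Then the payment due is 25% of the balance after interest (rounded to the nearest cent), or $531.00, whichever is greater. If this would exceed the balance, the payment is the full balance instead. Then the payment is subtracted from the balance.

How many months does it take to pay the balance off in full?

10

# | Opening | Payment | End bal
1 | $9,516.88 | $2,379.22 | $7,137.66
2 | $7,137.66 | $1,784.42 | $5,353.24
3 | $5,353.24 | $1,338.31 | $4,014.93
4 | $4,014.93 | $1,003.73 | $3,011.20
5 | $3,011.20 | $752.80 | $2,258.40
6 | $2,258.40 | $564.60 | $1,693.80
7 | $1,693.80 | $531.00 | $1,162.80
8 | $1,162.80 | $531.00 | $631.80
9 | $631.80 | $531.00 | $100.80
10 | $100.80 | $100.80 | $0.00
Balance reaches $0.00 in month 10.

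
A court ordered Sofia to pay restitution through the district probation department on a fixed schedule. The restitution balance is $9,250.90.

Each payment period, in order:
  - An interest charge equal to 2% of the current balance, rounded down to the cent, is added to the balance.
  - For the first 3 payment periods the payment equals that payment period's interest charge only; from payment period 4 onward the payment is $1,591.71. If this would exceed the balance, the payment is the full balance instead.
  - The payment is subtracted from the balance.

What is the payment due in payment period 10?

# | Opening | Interest | Payment | End bal
1 | $9,250.90 | $185.01 | $185.01 | $9,250.90
2 | $9,250.90 | $185.01 | $185.01 | $9,250.90
3 | $9,250.90 | $185.01 | $185.01 | $9,250.90
4 | $9,250.90 | $185.01 | $1,591.71 | $7,844.20
5 | $7,844.20 | $156.88 | $1,591.71 | $6,409.37
6 | $6,409.37 | $128.18 | $1,591.71 | $4,945.84
7 | $4,945.84 | $98.91 | $1,591.71 | $3,453.04
8 | $3,453.04 | $69.06 | $1,591.71 | $1,930.39
9 | $1,930.39 | $38.60 | $1,591.71 | $377.28
10 | $377.28 | $7.54 | $384.82 | $0.00

$384.82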